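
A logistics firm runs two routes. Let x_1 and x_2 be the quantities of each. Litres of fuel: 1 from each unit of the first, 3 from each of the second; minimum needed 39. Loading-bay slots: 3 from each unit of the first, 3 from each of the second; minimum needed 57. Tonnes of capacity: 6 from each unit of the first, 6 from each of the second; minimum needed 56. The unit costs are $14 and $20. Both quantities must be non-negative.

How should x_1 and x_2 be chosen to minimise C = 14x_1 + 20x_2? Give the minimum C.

x_1 = 9, x_2 = 10, minimum C = 326

Extreme points and C = 14x_1 + 20x_2:
  (0, 19) → C = 380
  (39, 0) → C = 546
  (9, 10) → C = 326
The feasible region is unbounded (it extends along (0, 1), (1, 0)), but C strictly increases along every unbounded feasible direction, so there is no improving ray and the minimum is attained at a vertex.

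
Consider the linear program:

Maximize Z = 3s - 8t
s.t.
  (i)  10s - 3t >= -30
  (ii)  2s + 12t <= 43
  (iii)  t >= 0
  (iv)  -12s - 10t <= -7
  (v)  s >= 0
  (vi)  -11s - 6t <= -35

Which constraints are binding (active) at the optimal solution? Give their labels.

(ii) and (iii)

Extreme points and Z = 3s - 8t:
  (43/2, 0) → Z = 129/2
  (27/20, 403/120) → Z = -1369/60
  (35/11, 0) → Z = 105/11

The maximum is at (43/2, 0). Substituting into each constraint, equality holds for (ii) and (iii); the remaining constraints have slack.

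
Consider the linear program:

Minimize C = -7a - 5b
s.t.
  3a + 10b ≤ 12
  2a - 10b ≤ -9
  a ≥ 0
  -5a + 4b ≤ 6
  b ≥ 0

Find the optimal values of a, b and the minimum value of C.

The optimum lies where 3a + 10b = 12 and 2a - 10b = -9.
Solving simultaneously gives a = 3/5, b = 51/50.

a = 3/5, b = 51/50, minimum C = -93/10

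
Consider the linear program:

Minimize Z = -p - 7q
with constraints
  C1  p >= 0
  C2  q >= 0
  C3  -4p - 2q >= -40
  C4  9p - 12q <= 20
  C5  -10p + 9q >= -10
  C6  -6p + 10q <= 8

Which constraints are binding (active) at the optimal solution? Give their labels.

Vertices and Z = -p - 7q:
  (0, 0) → Z = 0
  (0, 4/5) → Z = -28/5
  (1, 0) → Z = -1
  (86/23, 70/23) → Z = -576/23

The minimum is at (86/23, 70/23). Substituting into each constraint, equality holds for C5 and C6; the remaining constraints have slack.

C5 and C6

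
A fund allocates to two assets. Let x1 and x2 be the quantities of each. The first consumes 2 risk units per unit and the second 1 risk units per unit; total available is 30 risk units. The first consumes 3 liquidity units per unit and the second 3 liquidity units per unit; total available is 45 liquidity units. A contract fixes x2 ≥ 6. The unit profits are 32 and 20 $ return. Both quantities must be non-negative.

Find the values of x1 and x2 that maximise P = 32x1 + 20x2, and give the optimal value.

At the optimal vertex, 3x1 + 3x2 = 45 and x2 = 6.
Solving simultaneously gives x1 = 9, x2 = 6.

x1 = 9, x2 = 6, maximum P = 408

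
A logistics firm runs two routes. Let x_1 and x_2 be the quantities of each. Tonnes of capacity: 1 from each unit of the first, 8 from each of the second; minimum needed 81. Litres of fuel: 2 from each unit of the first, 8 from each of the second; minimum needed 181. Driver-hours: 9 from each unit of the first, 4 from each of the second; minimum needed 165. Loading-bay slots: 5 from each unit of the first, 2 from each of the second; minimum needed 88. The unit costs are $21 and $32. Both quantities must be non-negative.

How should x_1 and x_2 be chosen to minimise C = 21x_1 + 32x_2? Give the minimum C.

Extreme points and C = 21x_1 + 32x_2:
  (0, 44) → C = 1408
  (181/2, 0) → C = 3801/2
  (19/2, 81/4) → C = 1695/2
The feasible region is unbounded (it extends along (0, 1), (1, 0)), but C strictly increases along every unbounded feasible direction, so there is no improving ray and the minimum is attained at a vertex.

At the optimal vertex, 2x_1 + 8x_2 = 181 and 5x_1 + 2x_2 = 88.
Solving simultaneously gives x_1 = 19/2, x_2 = 81/4.

x_1 = 19/2, x_2 = 81/4, minimum C = 1695/2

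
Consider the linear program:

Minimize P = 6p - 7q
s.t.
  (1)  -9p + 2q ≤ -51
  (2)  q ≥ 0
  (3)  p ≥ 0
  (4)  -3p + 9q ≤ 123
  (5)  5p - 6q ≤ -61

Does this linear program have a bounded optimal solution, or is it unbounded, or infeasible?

The boundaries -9p + 2q = -51 and q = 0 meet at (17/3, 0), but that point violates 5p - 6q ≤ -61. Every candidate vertex is excluded by some other constraint, so the feasible region is empty.

infeasible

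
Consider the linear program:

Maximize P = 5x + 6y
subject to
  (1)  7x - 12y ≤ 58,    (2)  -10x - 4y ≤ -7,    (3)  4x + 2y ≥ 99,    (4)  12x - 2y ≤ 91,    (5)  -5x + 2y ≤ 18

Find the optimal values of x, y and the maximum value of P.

x = 109/7, y = 671/14, maximum P = 2558/7

Corner points and P = 5x + 6y:
  (95/8, 103/4) → P = 1711/8
  (9, 63/2) → P = 234
  (109/7, 671/14) → P = 2558/7

The optimum lies where 12x - 2y = 91 and -5x + 2y = 18.
Solving simultaneously gives x = 109/7, y = 671/14.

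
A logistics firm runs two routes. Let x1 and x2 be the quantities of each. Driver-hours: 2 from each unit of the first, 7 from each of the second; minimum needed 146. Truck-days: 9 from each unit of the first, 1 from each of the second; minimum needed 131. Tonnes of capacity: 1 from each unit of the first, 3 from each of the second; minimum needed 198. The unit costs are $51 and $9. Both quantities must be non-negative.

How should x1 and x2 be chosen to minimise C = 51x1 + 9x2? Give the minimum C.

x1 = 15/2, x2 = 127/2, minimum C = 954

Feasible corners and C = 51x1 + 9x2:
  (0, 131) → C = 1179
  (198, 0) → C = 10098
  (15/2, 127/2) → C = 954
The feasible region is unbounded (it extends along (0, 1), (1, 0)), but C strictly increases along every unbounded feasible direction, so there is no improving ray and the minimum is attained at a vertex.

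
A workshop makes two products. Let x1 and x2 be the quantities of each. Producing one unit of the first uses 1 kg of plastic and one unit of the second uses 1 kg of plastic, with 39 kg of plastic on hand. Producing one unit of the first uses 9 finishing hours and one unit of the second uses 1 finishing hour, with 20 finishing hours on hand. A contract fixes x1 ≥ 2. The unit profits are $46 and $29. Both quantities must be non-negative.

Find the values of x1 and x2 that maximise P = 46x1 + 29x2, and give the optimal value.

x1 = 2, x2 = 2, maximum P = 150

Extreme points and P = 46x1 + 29x2:
  (20/9, 0) → P = 920/9
  (2, 0) → P = 92
  (2, 2) → P = 150

At the optimal vertex, 9x1 + x2 = 20 and x1 = 2.
Solving simultaneously gives x1 = 2, x2 = 2.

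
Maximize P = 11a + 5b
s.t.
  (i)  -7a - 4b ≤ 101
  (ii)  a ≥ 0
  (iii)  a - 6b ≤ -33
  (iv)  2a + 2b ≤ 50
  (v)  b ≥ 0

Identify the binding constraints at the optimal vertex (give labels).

(iii) and (iv)

Feasible corners and P = 11a + 5b:
  (0, 11/2) → P = 55/2
  (0, 25) → P = 125
  (117/7, 58/7) → P = 1577/7

The maximum is at (117/7, 58/7). Substituting into each constraint, equality holds for (iii) and (iv); the remaining constraints have slack.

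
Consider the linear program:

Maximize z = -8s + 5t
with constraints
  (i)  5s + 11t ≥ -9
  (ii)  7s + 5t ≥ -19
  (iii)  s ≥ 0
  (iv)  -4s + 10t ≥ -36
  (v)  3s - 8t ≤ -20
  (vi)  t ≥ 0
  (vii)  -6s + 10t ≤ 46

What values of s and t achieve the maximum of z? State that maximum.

s = 0, t = 23/5, maximum z = 23

Feasible corners and z = -8s + 5t:
  (0, 5/2) → z = 25/2
  (0, 23/5) → z = 23
  (244, 94) → z = -1482
The feasible region is unbounded (it extends along (5, 2), (5, 3)), but z strictly decreases along every unbounded feasible direction, so there is no improving ray and the maximum is attained at a vertex.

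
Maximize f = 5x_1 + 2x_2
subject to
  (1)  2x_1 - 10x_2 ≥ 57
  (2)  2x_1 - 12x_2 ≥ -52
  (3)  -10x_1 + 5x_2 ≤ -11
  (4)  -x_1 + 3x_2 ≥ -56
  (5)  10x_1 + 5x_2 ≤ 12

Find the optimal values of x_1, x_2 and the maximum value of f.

x_1 = 316/35, x_2 = -548/35, maximum f = 484/35

Corner points and f = 5x_1 + 2x_2:
  (-35/18, -274/45) → f = -219/10
  (81/22, -273/55) → f = 933/110
  (-247/25, -549/25) → f = -2333/25
  (316/35, -548/35) → f = 484/35

The binding constraints are -x_1 + 3x_2 = -56 and 10x_1 + 5x_2 = 12.
Solving simultaneously gives x_1 = 316/35, x_2 = -548/35.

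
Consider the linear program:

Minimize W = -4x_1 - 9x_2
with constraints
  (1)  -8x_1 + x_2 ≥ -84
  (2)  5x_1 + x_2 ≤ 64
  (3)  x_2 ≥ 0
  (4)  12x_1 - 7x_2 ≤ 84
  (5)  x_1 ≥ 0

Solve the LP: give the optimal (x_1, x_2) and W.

Feasible corners and W = -4x_1 - 9x_2:
  (532/47, 348/47) → W = -5260/47
  (0, 64) → W = -576
  (7, 0) → W = -28
  (0, 0) → W = 0

x_1 = 0, x_2 = 64, minimum W = -576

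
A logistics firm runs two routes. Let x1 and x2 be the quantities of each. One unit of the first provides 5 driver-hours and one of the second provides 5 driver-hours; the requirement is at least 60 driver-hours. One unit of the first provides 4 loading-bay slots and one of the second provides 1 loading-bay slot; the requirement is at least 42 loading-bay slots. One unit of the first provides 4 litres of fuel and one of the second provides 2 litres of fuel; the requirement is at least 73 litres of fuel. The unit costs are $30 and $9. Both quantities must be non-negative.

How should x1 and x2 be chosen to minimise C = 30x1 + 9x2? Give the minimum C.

x1 = 11/4, x2 = 31, minimum C = 723/2

Vertices and C = 30x1 + 9x2:
  (0, 42) → C = 378
  (73/4, 0) → C = 1095/2
  (11/4, 31) → C = 723/2
The feasible region is unbounded (it extends along (0, 1), (1, 0)), but C strictly increases along every unbounded feasible direction, so there is no improving ray and the minimum is attained at a vertex.

At the optimal vertex, 4x1 + x2 = 42 and 4x1 + 2x2 = 73.
Solving simultaneously gives x1 = 11/4, x2 = 31.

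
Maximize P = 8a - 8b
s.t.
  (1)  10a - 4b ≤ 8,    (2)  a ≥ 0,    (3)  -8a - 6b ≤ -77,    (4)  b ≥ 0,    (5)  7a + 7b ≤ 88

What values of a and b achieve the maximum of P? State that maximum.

Feasible corners and P = 8a - 8b:
  (89/23, 353/46) → P = -700/23
  (204/49, 412/49) → P = -1664/49
  (11/14, 165/14) → P = -88

a = 89/23, b = 353/46, maximum P = -700/23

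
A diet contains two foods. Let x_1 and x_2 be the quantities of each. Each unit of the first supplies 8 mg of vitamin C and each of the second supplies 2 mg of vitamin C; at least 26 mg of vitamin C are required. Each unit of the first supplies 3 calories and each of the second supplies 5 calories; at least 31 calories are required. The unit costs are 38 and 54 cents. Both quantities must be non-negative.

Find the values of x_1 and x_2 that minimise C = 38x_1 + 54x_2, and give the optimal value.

x_1 = 2, x_2 = 5, minimum C = 346

Corner points and C = 38x_1 + 54x_2:
  (0, 13) → C = 702
  (31/3, 0) → C = 1178/3
  (2, 5) → C = 346
The feasible region is unbounded (it extends along (0, 1), (1, 0)), but C strictly increases along every unbounded feasible direction, so there is no improving ray and the minimum is attained at a vertex.

The optimum lies where 8x_1 + 2x_2 = 26 and 3x_1 + 5x_2 = 31.
Solving simultaneously gives x_1 = 2, x_2 = 5.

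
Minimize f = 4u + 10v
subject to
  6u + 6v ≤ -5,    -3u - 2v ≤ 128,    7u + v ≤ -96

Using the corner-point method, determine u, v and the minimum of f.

u = -64/11, v = -608/11, minimum f = -576

Corner points and f = 4u + 10v:
  (-379/3, 251/2) → f = 2249/3
  (-571/36, 541/36) → f = 521/6
  (-64/11, -608/11) → f = -576

At the optimal vertex, -3u - 2v = 128 and 7u + v = -96.
Solving simultaneously gives u = -64/11, v = -608/11.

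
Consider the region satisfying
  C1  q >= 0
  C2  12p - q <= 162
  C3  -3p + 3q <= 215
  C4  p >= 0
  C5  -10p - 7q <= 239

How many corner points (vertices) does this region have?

4

The feasible vertices (each the meet of two boundaries and inside every other half-plane) are:
  (27/2, 0)
  (0, 0)
  (701/33, 1022/11)
  (0, 215/3)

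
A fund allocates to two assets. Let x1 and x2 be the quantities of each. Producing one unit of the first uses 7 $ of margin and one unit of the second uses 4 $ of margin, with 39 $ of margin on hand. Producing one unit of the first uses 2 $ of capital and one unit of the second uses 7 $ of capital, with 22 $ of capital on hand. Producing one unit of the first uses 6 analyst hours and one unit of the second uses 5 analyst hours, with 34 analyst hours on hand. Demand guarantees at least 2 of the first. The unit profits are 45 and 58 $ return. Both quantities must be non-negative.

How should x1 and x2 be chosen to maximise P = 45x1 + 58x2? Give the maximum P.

x1 = 4, x2 = 2, maximum P = 296

Extreme points and P = 45x1 + 58x2:
  (39/7, 0) → P = 1755/7
  (2, 0) → P = 90
  (59/11, 4/11) → P = 2887/11
  (4, 2) → P = 296
  (2, 18/7) → P = 1674/7

At the optimal vertex, 2x1 + 7x2 = 22 and 6x1 + 5x2 = 34.
Solving simultaneously gives x1 = 4, x2 = 2.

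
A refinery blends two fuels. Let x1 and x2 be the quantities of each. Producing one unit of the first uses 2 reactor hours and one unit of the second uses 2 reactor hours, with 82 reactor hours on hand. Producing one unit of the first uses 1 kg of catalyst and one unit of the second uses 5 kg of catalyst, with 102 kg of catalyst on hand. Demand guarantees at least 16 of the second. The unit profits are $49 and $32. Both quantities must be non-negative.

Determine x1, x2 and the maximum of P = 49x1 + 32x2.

x1 = 22, x2 = 16, maximum P = 1590

The binding constraints are x1 + 5x2 = 102 and x2 = 16.
Solving simultaneously gives x1 = 22, x2 = 16.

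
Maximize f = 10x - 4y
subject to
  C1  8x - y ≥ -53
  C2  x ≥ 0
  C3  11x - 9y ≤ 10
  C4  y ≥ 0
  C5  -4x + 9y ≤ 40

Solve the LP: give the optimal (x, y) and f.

x = 50/7, y = 160/21, maximum f = 860/21

Corner points and f = 10x - 4y:
  (0, 0) → f = 0
  (0, 40/9) → f = -160/9
  (10/11, 0) → f = 100/11
  (50/7, 160/21) → f = 860/21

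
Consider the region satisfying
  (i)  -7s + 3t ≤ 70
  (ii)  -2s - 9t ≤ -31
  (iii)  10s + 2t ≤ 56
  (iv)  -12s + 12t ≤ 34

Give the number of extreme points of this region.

Intersecting each pair of boundary lines and keeping only the points that satisfy every inequality leaves:
  (221/43, 99/43)
  (1/2, 10/3)
  (151/36, 253/36)

3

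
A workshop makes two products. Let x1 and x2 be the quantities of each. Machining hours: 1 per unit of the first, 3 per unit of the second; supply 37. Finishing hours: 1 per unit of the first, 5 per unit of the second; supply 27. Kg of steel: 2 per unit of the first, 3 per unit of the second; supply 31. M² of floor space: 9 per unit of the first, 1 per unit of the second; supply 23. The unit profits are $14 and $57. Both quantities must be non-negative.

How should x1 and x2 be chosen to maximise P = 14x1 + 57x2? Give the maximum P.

x1 = 2, x2 = 5, maximum P = 313

Feasible corners and P = 14x1 + 57x2:
  (0, 0) → P = 0
  (0, 27/5) → P = 1539/5
  (23/9, 0) → P = 322/9
  (2, 5) → P = 313

At the optimal vertex, x1 + 5x2 = 27 and 9x1 + x2 = 23.
Solving simultaneously gives x1 = 2, x2 = 5.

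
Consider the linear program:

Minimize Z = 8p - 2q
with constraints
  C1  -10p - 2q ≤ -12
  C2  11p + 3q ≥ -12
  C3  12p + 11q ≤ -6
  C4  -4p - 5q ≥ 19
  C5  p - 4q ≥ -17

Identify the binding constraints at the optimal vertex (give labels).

Vertices and Z = 8p - 2q:
  (15/2, -63/2) → Z = 123
  (7/3, -17/3) → Z = 30
  (179/16, -51/4) → Z = 115
The feasible region is unbounded (it extends along (11, -12), (3, -11)), but Z strictly increases along every unbounded feasible direction, so there is no improving ray and the minimum is attained at a vertex.

The minimum is at (7/3, -17/3). Substituting into each constraint, equality holds for C1 and C4; the remaining constraints have slack.

C1 and C4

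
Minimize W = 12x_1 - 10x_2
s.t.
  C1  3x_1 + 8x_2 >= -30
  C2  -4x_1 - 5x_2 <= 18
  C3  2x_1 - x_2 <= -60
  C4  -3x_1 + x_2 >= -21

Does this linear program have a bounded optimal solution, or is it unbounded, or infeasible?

unbounded

From the feasible point (-159/7, 102/7), moving in the direction (-5, 4) keeps every constraint satisfied while W decreases without bound.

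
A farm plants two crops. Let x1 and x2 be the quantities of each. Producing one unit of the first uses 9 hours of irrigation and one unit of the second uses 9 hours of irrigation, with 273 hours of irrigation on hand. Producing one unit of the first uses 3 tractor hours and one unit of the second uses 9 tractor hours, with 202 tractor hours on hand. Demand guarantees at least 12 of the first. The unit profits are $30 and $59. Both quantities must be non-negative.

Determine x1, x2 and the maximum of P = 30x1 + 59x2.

x1 = 12, x2 = 55/3, maximum P = 4325/3

Corner points and P = 30x1 + 59x2:
  (91/3, 0) → P = 910
  (12, 0) → P = 360
  (12, 55/3) → P = 4325/3

The optimum lies where 9x1 + 9x2 = 273 and x1 = 12.
Solving simultaneously gives x1 = 12, x2 = 55/3.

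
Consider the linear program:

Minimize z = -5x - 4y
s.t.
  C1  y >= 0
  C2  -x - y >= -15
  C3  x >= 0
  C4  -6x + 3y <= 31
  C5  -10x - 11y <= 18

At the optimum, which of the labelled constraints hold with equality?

C1 and C2

Extreme points and z = -5x - 4y:
  (15, 0) → z = -75
  (0, 0) → z = 0
  (14/9, 121/9) → z = -554/9
  (0, 31/3) → z = -124/3

The minimum is at (15, 0). Substituting into each constraint, equality holds for C1 and C2; the remaining constraints have slack.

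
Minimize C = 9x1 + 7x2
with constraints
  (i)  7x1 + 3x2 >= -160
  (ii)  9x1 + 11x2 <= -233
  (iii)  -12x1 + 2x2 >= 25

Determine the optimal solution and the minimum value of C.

Extreme points and C = 9x1 + 7x2:
  (-1061/50, -191/50) → C = -5443/25
  (-79/10, -349/10) → C = -1577/5
  (-247/50, -857/50) → C = -4111/25

x1 = -79/10, x2 = -349/10, minimum C = -1577/5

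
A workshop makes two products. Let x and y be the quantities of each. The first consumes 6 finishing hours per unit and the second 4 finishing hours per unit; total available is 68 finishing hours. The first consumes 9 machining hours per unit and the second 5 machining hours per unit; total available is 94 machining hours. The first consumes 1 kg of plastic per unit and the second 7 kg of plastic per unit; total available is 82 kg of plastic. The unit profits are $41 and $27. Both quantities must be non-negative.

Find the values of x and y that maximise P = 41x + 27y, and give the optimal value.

x = 6, y = 8, maximum P = 462

Feasible corners and P = 41x + 27y:
  (0, 0) → P = 0
  (0, 82/7) → P = 2214/7
  (94/9, 0) → P = 3854/9
  (6, 8) → P = 462
  (74/19, 212/19) → P = 8758/19

The optimum lies where 6x + 4y = 68 and 9x + 5y = 94.
Solving simultaneously gives x = 6, y = 8.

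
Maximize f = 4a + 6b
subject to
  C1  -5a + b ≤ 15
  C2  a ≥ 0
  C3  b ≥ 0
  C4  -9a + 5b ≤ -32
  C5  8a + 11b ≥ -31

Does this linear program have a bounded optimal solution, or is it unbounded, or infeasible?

From the feasible point (32/9, 0), moving in the direction (1, 0) keeps every constraint satisfied while f increases without bound.

unbounded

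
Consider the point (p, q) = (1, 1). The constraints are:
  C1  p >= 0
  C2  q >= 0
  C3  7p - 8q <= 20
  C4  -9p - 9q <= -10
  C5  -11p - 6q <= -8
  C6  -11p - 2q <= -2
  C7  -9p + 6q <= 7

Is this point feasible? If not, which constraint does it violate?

feasible

C1: 1 ≥ 0 ✓
C2: 1 ≥ 0 ✓
C3: -1 ≤ 20 ✓
C4: -18 ≤ -10 ✓
C5: -17 ≤ -8 ✓
C6: -13 ≤ -2 ✓
C7: -3 ≤ 7 ✓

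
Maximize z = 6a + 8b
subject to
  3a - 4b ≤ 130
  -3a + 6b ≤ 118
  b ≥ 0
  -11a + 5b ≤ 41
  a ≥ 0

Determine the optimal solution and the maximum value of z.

a = 626/3, b = 124, maximum z = 2244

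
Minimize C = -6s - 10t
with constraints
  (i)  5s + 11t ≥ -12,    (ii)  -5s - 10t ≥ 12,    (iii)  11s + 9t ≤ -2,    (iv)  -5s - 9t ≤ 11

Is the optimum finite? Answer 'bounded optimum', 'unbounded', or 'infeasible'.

The boundaries 5s + 11t = -12 and -5s - 10t = 12 meet at (-12/5, 0), but that point violates -5s - 9t ≤ 11. Every candidate vertex is excluded by some other constraint, so the feasible region is empty.

infeasible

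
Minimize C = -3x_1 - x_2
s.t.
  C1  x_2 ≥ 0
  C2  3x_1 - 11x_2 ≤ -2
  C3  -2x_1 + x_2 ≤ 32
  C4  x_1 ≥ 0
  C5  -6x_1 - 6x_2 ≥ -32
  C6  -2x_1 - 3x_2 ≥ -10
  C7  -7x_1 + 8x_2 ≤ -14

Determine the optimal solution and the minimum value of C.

Corner points and C = -3x_1 - x_2:
  (104/31, 34/31) → C = -346/31
  (170/53, 56/53) → C = -566/53
  (122/37, 42/37) → C = -408/37

The optimum lies where 3x_1 - 11x_2 = -2 and -2x_1 - 3x_2 = -10.
Solving simultaneously gives x_1 = 104/31, x_2 = 34/31.

x_1 = 104/31, x_2 = 34/31, minimum C = -346/31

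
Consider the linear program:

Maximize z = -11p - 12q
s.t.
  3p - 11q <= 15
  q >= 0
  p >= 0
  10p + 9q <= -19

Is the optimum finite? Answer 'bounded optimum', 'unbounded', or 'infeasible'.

The boundaries 3p - 11q = 15 and q = 0 meet at (5, 0), but that point violates 10p + 9q ≤ -19. Every candidate vertex is excluded by some other constraint, so the feasible region is empty.

infeasible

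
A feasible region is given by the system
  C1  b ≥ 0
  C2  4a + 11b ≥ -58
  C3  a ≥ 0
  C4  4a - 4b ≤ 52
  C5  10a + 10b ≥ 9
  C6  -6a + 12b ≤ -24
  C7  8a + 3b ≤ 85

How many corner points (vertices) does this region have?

3

Of the 21 pairwise boundary intersections, those satisfying every inequality are:
  (4, 0)
  (85/8, 0)
  (182/19, 53/19)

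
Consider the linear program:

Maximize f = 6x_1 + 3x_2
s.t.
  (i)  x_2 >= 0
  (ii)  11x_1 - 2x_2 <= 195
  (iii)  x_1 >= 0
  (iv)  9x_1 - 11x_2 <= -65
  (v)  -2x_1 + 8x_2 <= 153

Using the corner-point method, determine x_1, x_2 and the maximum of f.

Extreme points and f = 6x_1 + 3x_2:
  (2275/103, 2470/103) → f = 21060/103
  (311/14, 691/28) → f = 5805/28
  (0, 65/11) → f = 195/11
  (0, 153/8) → f = 459/8

The binding constraints are 11x_1 - 2x_2 = 195 and -2x_1 + 8x_2 = 153.
Solving simultaneously gives x_1 = 311/14, x_2 = 691/28.

x_1 = 311/14, x_2 = 691/28, maximum f = 5805/28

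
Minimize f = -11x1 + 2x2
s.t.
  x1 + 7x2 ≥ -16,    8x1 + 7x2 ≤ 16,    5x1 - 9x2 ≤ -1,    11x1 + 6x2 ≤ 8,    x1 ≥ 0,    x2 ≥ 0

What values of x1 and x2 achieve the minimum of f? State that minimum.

Feasible corners and f = -11x1 + 2x2:
  (22/43, 17/43) → f = -208/43
  (0, 1/9) → f = 2/9
  (0, 4/3) → f = 8/3

x1 = 22/43, x2 = 17/43, minimum f = -208/43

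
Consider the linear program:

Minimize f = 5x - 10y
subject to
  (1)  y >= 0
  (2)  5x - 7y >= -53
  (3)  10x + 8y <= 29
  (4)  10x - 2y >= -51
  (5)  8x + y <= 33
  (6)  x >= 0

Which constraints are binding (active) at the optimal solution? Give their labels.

(3) and (6)

Extreme points and f = 5x - 10y:
  (29/10, 0) → f = 29/2
  (0, 0) → f = 0
  (0, 29/8) → f = -145/4

The minimum is at (0, 29/8). Substituting into each constraint, equality holds for (3) and (6); the remaining constraints have slack.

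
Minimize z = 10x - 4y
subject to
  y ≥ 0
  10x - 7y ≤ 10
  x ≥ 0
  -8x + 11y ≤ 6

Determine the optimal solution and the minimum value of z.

Feasible corners and z = 10x - 4y:
  (1, 0) → z = 10
  (0, 0) → z = 0
  (76/27, 70/27) → z = 160/9
  (0, 6/11) → z = -24/11

x = 0, y = 6/11, minimum z = -24/11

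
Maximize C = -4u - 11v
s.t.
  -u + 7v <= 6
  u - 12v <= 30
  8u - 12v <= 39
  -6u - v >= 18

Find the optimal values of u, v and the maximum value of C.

u = -282/5, v = -36/5, maximum C = 1524/5

Corner points and C = -4u - 11v:
  (-282/5, -36/5) → C = 1524/5
  (-132/43, 18/43) → C = 330/43
  (-186/73, -198/73) → C = 2922/73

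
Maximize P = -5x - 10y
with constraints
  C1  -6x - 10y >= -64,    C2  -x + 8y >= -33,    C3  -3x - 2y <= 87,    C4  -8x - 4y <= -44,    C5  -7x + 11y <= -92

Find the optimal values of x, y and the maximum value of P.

x = 373/45, y = -139/45, maximum P = -95/9

Vertices and P = -5x - 10y:
  (421/29, -67/29) → P = -1435/29
  (203/17, -13/17) → P = -885/17
  (373/45, -139/45) → P = -95/9

At the optimal vertex, -x + 8y = -33 and -7x + 11y = -92.
Solving simultaneously gives x = 373/45, y = -139/45.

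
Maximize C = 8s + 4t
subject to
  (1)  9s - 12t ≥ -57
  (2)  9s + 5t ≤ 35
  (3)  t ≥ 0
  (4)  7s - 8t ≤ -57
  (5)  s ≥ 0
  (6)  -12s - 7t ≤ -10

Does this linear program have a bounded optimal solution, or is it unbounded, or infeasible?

The boundaries 9s - 12t = -57 and 9s + 5t = 35 meet at (15/17, 92/17), but that point violates 7s - 8t ≤ -57. Every candidate vertex is excluded by some other constraint, so the feasible region is empty.

infeasible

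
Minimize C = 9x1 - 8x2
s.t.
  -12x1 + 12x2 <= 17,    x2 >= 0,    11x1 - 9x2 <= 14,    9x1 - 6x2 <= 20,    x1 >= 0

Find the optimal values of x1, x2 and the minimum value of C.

At the optimal vertex, -12x1 + 12x2 = 17 and x1 = 0.
Solving simultaneously gives x1 = 0, x2 = 17/12.

x1 = 0, x2 = 17/12, minimum C = -34/3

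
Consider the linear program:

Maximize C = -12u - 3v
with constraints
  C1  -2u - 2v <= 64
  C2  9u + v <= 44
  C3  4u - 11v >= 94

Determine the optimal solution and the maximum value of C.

u = -86/5, v = -74/5, maximum C = 1254/5

Extreme points and C = -12u - 3v:
  (19/2, -83/2) → C = 21/2
  (-86/5, -74/5) → C = 1254/5
  (578/103, -670/103) → C = -4926/103

At the optimal vertex, -2u - 2v = 64 and 4u - 11v = 94.
Solving simultaneously gives u = -86/5, v = -74/5.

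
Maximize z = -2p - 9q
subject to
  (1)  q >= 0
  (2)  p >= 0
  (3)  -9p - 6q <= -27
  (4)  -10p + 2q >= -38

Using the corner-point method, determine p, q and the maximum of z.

p = 3, q = 0, maximum z = -6

Extreme points and z = -2p - 9q:
  (3, 0) → z = -6
  (19/5, 0) → z = -38/5
  (0, 9/2) → z = -81/2
The feasible region is unbounded (it extends along (0, 1), (1, 5)), but z strictly decreases along every unbounded feasible direction, so there is no improving ray and the maximum is attained at a vertex.

The binding constraints are q = 0 and -9p - 6q = -27.
Solving simultaneously gives p = 3, q = 0.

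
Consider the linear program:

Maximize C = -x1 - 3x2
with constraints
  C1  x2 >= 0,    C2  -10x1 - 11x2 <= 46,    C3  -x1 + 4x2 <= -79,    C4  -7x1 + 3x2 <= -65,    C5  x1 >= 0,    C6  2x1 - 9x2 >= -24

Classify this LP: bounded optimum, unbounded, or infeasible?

Extreme points and C = -x1 - 3x2:
  (79, 0) → C = -79
  (807, 182) → C = -1353
The feasible region has finitely many vertices and no improving ray; the maximum is -79 at (79, 0).

bounded optimum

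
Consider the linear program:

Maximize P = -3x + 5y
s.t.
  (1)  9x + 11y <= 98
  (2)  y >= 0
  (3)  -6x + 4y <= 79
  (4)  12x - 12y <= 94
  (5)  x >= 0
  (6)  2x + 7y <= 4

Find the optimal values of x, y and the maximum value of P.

x = 0, y = 4/7, maximum P = 20/7

Vertices and P = -3x + 5y:
  (0, 0) → P = 0
  (2, 0) → P = -6
  (0, 4/7) → P = 20/7

The binding constraints are x = 0 and 2x + 7y = 4.
Solving simultaneously gives x = 0, y = 4/7.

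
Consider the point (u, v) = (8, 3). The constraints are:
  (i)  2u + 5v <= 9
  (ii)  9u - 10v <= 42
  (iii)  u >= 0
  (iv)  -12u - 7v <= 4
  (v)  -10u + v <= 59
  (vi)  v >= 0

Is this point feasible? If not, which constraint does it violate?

not feasible — violates (i)

Constraint (i): 2u + 5v = 31, which is not ≤ 9. All other constraints are satisfied.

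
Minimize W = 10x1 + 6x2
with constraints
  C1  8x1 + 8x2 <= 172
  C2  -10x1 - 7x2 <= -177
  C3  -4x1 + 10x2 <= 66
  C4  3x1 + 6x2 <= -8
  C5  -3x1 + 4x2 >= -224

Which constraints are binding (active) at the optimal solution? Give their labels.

C2 and C4

Feasible corners and W = 10x1 + 6x2:
  (86/3, -47/3) → W = 578/3
  (2276/61, -1709/61) → W = 12506/61
  (656/15, -116/5) → W = 4472/15

The minimum is at (86/3, -47/3). Substituting into each constraint, equality holds for C2 and C4; the remaining constraints have slack.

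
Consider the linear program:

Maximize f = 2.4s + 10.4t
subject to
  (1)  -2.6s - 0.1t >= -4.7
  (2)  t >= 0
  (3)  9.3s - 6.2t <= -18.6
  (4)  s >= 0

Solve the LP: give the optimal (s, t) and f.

The optimum lies where -2.6s - 0.1t = -4.7 and s = 0.
Solving simultaneously gives s = 0, t = 47.

s = 0, t = 47, maximum f = 488.8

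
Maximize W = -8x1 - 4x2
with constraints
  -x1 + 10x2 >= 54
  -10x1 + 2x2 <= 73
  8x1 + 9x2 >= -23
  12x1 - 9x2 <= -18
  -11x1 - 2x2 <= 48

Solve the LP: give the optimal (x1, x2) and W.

x1 = -21/4, x2 = 39/8, maximum W = 45/2

The feasible region is unbounded (it extends along (1, 5), (3, 4)), but W strictly decreases along every unbounded feasible direction, so there is no improving ray and the maximum is attained at a vertex.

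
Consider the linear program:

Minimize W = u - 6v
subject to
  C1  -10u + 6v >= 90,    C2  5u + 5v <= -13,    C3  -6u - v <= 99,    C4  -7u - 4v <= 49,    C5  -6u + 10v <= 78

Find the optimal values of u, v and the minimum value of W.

u = -27/4, v = 15/4, minimum W = -117/4

Vertices and W = u - 6v:
  (-327/41, 70/41) → W = -747/41
  (-27/4, 15/4) → W = -117/4
  (-401/47, 126/47) → W = -1157/47

The binding constraints are -10u + 6v = 90 and -6u + 10v = 78.
Solving simultaneously gives u = -27/4, v = 15/4.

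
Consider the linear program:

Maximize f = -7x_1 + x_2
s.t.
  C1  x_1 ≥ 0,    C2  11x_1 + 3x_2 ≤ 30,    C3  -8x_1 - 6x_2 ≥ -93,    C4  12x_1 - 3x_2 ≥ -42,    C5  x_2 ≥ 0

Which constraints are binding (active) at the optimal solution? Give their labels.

Feasible corners and f = -7x_1 + x_2:
  (0, 10) → f = 10
  (0, 0) → f = 0
  (30/11, 0) → f = -210/11

The maximum is at (0, 10). Substituting into each constraint, equality holds for C1 and C2; the remaining constraints have slack.

C1 and C2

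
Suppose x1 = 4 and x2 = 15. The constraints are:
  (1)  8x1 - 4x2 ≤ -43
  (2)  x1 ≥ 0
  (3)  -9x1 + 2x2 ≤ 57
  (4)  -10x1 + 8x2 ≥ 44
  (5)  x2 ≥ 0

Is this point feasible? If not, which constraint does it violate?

Constraint (1): 8x1 - 4x2 = -28, which is not ≤ -43. All other constraints are satisfied.

not feasible — violates (1)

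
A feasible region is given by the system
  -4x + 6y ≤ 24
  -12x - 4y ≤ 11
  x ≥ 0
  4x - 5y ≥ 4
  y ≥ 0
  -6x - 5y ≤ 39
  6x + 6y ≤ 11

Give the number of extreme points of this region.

3

Intersecting each pair of boundary lines and keeping only the points that satisfy every inequality leaves:
  (1, 0)
  (79/54, 10/27)
  (11/6, 0)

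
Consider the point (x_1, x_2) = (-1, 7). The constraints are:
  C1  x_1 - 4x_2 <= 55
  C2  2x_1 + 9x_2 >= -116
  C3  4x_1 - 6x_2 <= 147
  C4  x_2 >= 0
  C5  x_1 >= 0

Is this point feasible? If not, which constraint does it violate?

not feasible — violates C5

Constraint C5: x_1 = -1, which is not ≥ 0. All other constraints are satisfied.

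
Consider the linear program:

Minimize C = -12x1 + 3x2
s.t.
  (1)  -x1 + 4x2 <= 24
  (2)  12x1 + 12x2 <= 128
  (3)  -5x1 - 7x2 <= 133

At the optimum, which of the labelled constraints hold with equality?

(2) and (3)

Extreme points and C = -12x1 + 3x2:
  (56/15, 104/15) → C = -24
  (-700/27, -13/27) → C = 929/3
  (623/6, -559/6) → C = -3051/2

The minimum is at (623/6, -559/6). Substituting into each constraint, equality holds for (2) and (3); the remaining constraints have slack.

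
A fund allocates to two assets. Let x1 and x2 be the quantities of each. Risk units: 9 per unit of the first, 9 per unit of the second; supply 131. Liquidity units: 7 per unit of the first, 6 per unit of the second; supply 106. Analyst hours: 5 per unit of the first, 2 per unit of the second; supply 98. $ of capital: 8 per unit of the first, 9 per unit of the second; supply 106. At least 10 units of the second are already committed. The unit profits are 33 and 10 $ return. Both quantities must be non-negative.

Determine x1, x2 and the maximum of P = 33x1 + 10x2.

x1 = 2, x2 = 10, maximum P = 166

Feasible corners and P = 33x1 + 10x2:
  (0, 106/9) → P = 1060/9
  (0, 10) → P = 100
  (2, 10) → P = 166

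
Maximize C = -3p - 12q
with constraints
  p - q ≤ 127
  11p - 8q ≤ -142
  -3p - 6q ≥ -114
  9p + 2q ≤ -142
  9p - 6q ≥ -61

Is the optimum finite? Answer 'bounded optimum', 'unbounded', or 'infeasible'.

infeasible

The boundaries p - q = 127 and 11p - 8q = -142 meet at (-386, -513), but that point violates 9p - 6q ≥ -61. Every candidate vertex is excluded by some other constraint, so the feasible region is empty.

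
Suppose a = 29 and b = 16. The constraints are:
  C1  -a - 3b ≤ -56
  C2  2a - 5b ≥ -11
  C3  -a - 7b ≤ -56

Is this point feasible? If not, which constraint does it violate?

not feasible — violates C2

Constraint C2: 2a - 5b = -22, which is not ≥ -11. All other constraints are satisfied.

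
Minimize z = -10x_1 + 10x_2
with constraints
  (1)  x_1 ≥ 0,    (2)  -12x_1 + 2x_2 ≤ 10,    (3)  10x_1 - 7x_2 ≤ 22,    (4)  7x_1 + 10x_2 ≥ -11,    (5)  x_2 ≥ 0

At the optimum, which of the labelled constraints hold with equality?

Feasible corners and z = -10x_1 + 10x_2:
  (0, 5) → z = 50
  (0, 0) → z = 0
  (11/5, 0) → z = -22
The feasible region is unbounded (it extends along (7, 10), (1, 6)), but z strictly increases along every unbounded feasible direction, so there is no improving ray and the minimum is attained at a vertex.

The minimum is at (11/5, 0). Substituting into each constraint, equality holds for (3) and (5); the remaining constraints have slack.

(3) and (5)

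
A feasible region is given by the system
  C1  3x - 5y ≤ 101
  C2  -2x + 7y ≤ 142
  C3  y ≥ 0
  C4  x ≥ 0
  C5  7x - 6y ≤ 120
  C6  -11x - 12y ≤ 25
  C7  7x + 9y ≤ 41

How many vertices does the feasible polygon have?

3

The feasible vertices (each the meet of two boundaries and inside every other half-plane) are:
  (0, 0)
  (41/7, 0)
  (0, 41/9)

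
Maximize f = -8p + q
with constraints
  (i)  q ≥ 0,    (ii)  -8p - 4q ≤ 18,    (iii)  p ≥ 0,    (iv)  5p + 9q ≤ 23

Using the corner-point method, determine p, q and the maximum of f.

p = 0, q = 23/9, maximum f = 23/9

Extreme points and f = -8p + q:
  (0, 0) → f = 0
  (23/5, 0) → f = -184/5
  (0, 23/9) → f = 23/9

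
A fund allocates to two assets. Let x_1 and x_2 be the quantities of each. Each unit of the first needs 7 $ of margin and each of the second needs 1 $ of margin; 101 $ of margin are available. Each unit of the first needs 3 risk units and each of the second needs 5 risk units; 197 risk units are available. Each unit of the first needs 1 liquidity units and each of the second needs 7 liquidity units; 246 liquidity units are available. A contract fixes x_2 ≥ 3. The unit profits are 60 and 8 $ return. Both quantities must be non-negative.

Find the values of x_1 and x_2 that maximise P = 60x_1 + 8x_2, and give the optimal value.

x_1 = 14, x_2 = 3, maximum P = 864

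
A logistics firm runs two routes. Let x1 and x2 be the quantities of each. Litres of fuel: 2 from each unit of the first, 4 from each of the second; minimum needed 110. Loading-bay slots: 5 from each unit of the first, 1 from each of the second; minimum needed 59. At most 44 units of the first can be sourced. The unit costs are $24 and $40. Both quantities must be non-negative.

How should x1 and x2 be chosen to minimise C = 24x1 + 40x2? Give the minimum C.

x1 = 7, x2 = 24, minimum C = 1128

Corner points and C = 24x1 + 40x2:
  (0, 59) → C = 2360
  (7, 24) → C = 1128
  (44, 11/2) → C = 1276
The feasible region is unbounded (it extends along (0, 1)), but C strictly increases along every unbounded feasible direction, so there is no improving ray and the minimum is attained at a vertex.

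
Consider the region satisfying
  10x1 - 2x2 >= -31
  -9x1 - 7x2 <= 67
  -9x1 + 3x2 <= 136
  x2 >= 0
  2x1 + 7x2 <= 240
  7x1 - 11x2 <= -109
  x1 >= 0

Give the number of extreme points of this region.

Intersecting each pair of boundary lines and keeping only the points that satisfy every inequality leaves:
  (263/74, 1231/37)
  (0, 31/2)
  (1877/71, 1898/71)
  (0, 109/11)

4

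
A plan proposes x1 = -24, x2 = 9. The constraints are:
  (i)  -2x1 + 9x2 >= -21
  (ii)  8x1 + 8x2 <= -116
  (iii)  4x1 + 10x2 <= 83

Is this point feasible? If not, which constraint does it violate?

(i): 129 ≥ -21 ✓
(ii): -120 ≤ -116 ✓
(iii): -6 ≤ 83 ✓

feasible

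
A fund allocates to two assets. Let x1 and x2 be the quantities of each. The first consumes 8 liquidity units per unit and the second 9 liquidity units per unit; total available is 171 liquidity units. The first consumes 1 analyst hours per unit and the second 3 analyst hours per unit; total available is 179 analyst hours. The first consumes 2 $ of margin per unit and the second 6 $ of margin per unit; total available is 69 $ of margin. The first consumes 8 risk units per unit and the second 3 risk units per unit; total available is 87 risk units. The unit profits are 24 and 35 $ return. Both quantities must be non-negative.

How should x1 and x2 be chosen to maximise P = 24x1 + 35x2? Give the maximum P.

The binding constraints are 2x1 + 6x2 = 69 and 8x1 + 3x2 = 87.
Solving simultaneously gives x1 = 15/2, x2 = 9.

x1 = 15/2, x2 = 9, maximum P = 495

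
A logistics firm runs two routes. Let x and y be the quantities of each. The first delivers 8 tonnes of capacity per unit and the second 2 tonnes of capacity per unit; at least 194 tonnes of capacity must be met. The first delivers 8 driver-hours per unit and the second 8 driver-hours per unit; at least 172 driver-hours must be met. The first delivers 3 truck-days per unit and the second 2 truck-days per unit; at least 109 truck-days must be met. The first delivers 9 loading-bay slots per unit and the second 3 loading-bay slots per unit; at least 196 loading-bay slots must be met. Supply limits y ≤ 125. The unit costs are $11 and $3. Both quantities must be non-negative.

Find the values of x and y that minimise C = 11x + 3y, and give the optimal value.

x = 17, y = 29, minimum C = 274

Extreme points and C = 11x + 3y:
  (0, 97) → C = 291
  (0, 125) → C = 375
  (109/3, 0) → C = 1199/3
  (17, 29) → C = 274
The feasible region is unbounded (it extends along (1, 0)), but C strictly increases along every unbounded feasible direction, so there is no improving ray and the minimum is attained at a vertex.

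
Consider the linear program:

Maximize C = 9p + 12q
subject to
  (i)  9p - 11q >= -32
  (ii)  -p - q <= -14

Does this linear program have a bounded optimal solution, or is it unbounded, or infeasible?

From the feasible point (61/10, 79/10), moving in the direction (11, 9) keeps every constraint satisfied while C increases without bound.

unbounded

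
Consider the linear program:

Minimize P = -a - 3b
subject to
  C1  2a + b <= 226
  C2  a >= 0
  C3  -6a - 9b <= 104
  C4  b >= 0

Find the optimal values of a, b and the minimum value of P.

Extreme points and P = -a - 3b:
  (0, 226) → P = -678
  (113, 0) → P = -113
  (0, 0) → P = 0

a = 0, b = 226, minimum P = -678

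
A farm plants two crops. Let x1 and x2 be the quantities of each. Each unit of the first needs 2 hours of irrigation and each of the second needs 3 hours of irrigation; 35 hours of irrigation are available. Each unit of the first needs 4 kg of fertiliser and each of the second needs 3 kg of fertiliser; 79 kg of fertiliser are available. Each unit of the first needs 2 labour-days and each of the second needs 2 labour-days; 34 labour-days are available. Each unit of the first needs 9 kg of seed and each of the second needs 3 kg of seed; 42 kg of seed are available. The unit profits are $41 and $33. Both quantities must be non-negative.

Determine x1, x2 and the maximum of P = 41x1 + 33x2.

x1 = 1, x2 = 11, maximum P = 404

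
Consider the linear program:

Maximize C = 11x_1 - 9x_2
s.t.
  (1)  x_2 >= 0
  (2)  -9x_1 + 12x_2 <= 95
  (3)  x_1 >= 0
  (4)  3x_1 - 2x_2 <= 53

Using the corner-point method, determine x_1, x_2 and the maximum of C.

x_1 = 53/3, x_2 = 0, maximum C = 583/3

Vertices and C = 11x_1 - 9x_2:
  (0, 0) → C = 0
  (53/3, 0) → C = 583/3
  (0, 95/12) → C = -285/4
  (413/9, 127/3) → C = 1114/9

At the optimal vertex, x_2 = 0 and 3x_1 - 2x_2 = 53.
Solving simultaneously gives x_1 = 53/3, x_2 = 0.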